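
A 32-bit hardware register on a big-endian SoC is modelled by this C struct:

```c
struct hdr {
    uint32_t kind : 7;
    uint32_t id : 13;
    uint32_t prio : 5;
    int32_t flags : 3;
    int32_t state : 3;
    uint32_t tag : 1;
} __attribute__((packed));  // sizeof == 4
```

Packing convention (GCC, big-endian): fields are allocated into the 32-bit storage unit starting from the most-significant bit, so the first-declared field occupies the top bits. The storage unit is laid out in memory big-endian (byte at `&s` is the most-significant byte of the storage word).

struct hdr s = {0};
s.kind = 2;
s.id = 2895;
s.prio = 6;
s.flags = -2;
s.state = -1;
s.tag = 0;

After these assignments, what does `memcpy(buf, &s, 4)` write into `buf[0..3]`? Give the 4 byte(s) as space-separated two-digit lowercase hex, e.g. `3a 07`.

kind:7 = 2 → 0x2 << 25 → word 0x04000000
id:13 = 2895 → 0xb4f << 12 → word 0x04b4f000
prio:5 = 6 → 0x6 << 7 → word 0x04b4f300
flags:3 = -2 → 0x6 << 4 → word 0x04b4f360
state:3 = -1 → 0x7 << 1 → word 0x04b4f36e
tag:1 = 0 → 0x0 << 0 → word 0x04b4f36e
word = 0x04b4f36e → big-endian bytes:
  [0]=0x04  [1]=0xb4  [2]=0xf3  [3]=0x6e

04 b4 f3 6e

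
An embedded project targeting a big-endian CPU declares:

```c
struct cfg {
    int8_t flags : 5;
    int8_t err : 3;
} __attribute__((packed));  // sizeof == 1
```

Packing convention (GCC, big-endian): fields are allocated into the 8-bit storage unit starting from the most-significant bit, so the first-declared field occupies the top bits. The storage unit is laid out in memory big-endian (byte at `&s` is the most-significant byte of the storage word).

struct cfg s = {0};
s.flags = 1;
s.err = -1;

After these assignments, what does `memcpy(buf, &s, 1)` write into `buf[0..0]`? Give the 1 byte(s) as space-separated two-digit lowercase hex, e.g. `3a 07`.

0f

[3+:5] flags=1 & 0x1f = 0x1; word=0x08
[0+:3] err=-1 & 0x7 = 0x7; word=0x0f
word = 0x0f → big-endian bytes:
  [0]=0x0f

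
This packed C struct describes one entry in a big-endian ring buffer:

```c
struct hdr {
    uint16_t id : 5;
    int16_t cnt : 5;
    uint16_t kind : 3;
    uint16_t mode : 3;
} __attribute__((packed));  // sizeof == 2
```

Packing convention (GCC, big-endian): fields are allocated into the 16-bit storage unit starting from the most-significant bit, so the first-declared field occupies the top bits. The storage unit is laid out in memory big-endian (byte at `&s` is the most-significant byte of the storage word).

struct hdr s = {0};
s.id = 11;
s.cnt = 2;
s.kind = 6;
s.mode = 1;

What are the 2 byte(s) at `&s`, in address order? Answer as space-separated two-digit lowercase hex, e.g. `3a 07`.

id (5b) val=11 bits=0xb at bit 11: 0x5800
cnt (5b) val=2 bits=0x2 at bit 6: 0x5880
kind (3b) val=6 bits=0x6 at bit 3: 0x58b0
mode (3b) val=1 bits=0x1 at bit 0: 0x58b1
word = 0x58b1 → big-endian bytes:
  [0]=0x58  [1]=0xb1

58 b1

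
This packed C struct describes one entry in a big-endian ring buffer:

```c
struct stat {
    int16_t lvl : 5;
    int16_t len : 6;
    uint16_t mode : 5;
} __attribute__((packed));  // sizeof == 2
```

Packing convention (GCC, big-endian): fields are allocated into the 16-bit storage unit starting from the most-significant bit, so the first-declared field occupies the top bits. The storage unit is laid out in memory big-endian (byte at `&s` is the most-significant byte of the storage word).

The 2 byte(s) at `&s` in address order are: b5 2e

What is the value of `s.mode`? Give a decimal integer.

14

[0]=0xb5 [1]=0x2e (big-endian) → word 0xb52e
lvl [11+:5] = (word>>11) & 0x1f = 22
len [5+:6] = (word>>5) & 0x3f = 41
mode [0+:5] = (word>>0) & 0x1f = 14  ←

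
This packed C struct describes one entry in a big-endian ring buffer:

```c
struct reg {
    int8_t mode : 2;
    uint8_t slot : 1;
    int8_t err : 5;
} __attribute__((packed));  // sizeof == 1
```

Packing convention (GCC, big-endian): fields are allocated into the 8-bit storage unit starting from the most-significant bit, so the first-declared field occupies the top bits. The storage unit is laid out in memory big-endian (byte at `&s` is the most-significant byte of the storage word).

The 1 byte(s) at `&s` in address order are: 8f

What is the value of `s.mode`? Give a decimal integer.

-2

[0]=0x8f (big-endian) → word 0x8f
mode [6+:2] = (word>>6) & 0x3 = 2  ←
slot [5+:1] = (word>>5) & 0x1 = 0
err [0+:5] = (word>>0) & 0x1f = 15
mode signed 2b, MSB=1: 2 - 4 = -2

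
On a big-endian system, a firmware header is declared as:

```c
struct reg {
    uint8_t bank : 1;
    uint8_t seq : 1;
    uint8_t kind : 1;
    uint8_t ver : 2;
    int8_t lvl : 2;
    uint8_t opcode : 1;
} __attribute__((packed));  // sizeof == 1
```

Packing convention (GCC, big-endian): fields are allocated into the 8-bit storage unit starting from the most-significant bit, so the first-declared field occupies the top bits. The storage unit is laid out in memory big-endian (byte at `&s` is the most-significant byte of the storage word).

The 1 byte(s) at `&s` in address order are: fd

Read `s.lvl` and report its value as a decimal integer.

-2

[0]=0xfd (big-endian) → word 0xfd
bank [7+:1] = (word>>7) & 0x1 = 1
seq [6+:1] = (word>>6) & 0x1 = 1
kind [5+:1] = (word>>5) & 0x1 = 1
ver [3+:2] = (word>>3) & 0x3 = 3
lvl [1+:2] = (word>>1) & 0x3 = 2  ←
opcode [0+:1] = (word>>0) & 0x1 = 1
lvl signed 2b, MSB=1: 2 - 4 = -2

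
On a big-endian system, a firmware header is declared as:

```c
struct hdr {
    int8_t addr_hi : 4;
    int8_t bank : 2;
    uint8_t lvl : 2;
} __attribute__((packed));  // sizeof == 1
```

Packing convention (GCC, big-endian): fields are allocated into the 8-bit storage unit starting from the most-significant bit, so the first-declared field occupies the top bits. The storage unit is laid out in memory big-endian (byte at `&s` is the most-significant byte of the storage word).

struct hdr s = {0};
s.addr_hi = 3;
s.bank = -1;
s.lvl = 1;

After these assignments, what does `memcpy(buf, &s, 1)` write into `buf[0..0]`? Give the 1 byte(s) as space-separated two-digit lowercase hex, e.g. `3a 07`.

addr_hi:4 = 3 → 0x3 << 4 → word 0x30
bank:2 = -1 → 0x3 << 2 → word 0x3c
lvl:2 = 1 → 0x1 << 0 → word 0x3d
word = 0x3d → big-endian bytes:
  [0]=0x3d

3d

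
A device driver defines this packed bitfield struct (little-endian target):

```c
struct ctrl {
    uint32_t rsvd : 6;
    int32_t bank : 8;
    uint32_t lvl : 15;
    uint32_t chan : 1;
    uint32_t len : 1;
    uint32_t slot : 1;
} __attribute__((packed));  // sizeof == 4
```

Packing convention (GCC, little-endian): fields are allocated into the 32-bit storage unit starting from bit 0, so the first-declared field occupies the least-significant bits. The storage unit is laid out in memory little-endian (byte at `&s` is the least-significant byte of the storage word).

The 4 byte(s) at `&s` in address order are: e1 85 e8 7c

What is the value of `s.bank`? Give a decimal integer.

23

[0]=0xe1 [1]=0x85 [2]=0xe8 [3]=0x7c (little-endian) → word 0x7ce885e1
rsvd [0+:6] = (word>>0) & 0x3f = 33
bank [6+:8] = (word>>6) & 0xff = 23  ←
lvl [14+:15] = (word>>14) & 0x7fff = 29602
chan [29+:1] = (word>>29) & 0x1 = 1
len [30+:1] = (word>>30) & 0x1 = 1
slot [31+:1] = (word>>31) & 0x1 = 0
bank signed 8b, MSB=0: value = 23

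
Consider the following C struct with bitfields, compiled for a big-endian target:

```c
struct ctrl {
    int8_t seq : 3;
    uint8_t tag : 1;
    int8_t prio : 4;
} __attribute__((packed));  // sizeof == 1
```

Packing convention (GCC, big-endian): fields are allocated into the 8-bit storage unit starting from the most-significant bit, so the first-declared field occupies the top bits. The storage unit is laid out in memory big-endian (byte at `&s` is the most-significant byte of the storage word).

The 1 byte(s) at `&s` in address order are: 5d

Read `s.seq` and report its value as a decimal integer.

2

[0]=0x5d (big-endian) → word 0x5d
seq:3 @ bit 5 → (0x5d>>5)&0x7 = 0x2  ←
tag:1 @ bit 4 → (0x5d>>4)&0x1 = 0x1
prio:4 @ bit 0 → (0x5d>>0)&0xf = 0xd
seq signed 3b, MSB=0: value = 2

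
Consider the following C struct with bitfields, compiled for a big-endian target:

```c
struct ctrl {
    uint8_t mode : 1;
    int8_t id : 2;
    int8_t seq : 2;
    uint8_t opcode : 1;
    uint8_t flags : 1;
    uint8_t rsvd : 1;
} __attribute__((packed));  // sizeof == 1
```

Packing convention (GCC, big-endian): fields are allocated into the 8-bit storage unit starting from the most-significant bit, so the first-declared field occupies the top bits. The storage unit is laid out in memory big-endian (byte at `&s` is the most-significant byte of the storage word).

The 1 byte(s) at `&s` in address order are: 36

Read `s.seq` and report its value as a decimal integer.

-2

[0]=0x36 (big-endian) → word 0x36
mode [7+:1] = (word>>7) & 0x1 = 0
id [5+:2] = (word>>5) & 0x3 = 1
seq [3+:2] = (word>>3) & 0x3 = 2  ←
opcode [2+:1] = (word>>2) & 0x1 = 1
flags [1+:1] = (word>>1) & 0x1 = 1
rsvd [0+:1] = (word>>0) & 0x1 = 0
seq signed 2b, MSB=1: 2 - 4 = -2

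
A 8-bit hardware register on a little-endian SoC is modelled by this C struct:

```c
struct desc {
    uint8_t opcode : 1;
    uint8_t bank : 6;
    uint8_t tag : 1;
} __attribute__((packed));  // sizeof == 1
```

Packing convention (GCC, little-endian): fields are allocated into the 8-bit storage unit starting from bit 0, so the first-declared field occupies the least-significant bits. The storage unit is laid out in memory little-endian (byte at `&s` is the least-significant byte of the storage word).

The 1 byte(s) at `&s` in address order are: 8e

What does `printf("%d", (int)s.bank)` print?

7

[0]=0x8e (little-endian) → word 0x8e
opcode [0+:1] = (word>>0) & 0x1 = 0
bank [1+:6] = (word>>1) & 0x3f = 7  ←
tag [7+:1] = (word>>7) & 0x1 = 1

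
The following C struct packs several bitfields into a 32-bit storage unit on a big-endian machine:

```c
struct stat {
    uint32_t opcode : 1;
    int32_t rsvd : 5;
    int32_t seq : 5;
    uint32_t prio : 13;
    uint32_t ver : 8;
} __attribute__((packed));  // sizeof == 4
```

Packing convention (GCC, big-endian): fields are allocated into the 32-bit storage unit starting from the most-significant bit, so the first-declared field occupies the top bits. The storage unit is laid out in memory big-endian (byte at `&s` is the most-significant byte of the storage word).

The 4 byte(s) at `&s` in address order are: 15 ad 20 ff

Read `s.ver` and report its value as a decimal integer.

[0]=0x15 [1]=0xad [2]=0x20 [3]=0xff (big-endian) → word 0x15ad20ff
opcode:1 @ bit 31 → (0x15ad20ff>>31)&0x1 = 0x0
rsvd:5 @ bit 26 → (0x15ad20ff>>26)&0x1f = 0x5
seq:5 @ bit 21 → (0x15ad20ff>>21)&0x1f = 0xd
prio:13 @ bit 8 → (0x15ad20ff>>8)&0x1fff = 0xd20
ver:8 @ bit 0 → (0x15ad20ff>>0)&0xff = 0xff  ←

255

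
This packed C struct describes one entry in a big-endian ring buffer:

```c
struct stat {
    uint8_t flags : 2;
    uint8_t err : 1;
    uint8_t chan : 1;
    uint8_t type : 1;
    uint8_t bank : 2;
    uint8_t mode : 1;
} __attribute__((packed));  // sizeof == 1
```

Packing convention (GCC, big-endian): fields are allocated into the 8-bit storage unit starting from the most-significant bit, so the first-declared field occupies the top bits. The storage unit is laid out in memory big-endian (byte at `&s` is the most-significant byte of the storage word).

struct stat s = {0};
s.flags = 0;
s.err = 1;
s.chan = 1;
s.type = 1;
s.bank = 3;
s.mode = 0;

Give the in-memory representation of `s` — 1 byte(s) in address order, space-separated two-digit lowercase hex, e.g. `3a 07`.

flags:2 = 0 → 0x0 << 6 → word 0x00
err:1 = 1 → 0x1 << 5 → word 0x20
chan:1 = 1 → 0x1 << 4 → word 0x30
type:1 = 1 → 0x1 << 3 → word 0x38
bank:2 = 3 → 0x3 << 1 → word 0x3e
mode:1 = 0 → 0x0 << 0 → word 0x3e
word = 0x3e → big-endian bytes:
  [0]=0x3e

3e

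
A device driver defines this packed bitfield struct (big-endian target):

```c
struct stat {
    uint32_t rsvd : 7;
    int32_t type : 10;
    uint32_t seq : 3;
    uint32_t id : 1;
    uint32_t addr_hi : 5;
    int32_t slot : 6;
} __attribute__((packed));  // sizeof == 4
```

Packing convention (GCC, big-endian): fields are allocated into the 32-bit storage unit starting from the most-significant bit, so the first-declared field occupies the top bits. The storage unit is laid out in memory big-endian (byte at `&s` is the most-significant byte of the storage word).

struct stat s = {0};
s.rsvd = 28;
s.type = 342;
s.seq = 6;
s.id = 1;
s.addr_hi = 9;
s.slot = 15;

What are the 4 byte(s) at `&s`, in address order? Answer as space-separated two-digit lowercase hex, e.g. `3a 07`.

38 ab 6a 4f

rsvd (7b) val=28 bits=0x1c at bit 25: 0x38000000
type (10b) val=342 bits=0x156 at bit 15: 0x38ab0000
seq (3b) val=6 bits=0x6 at bit 12: 0x38ab6000
id (1b) val=1 bits=0x1 at bit 11: 0x38ab6800
addr_hi (5b) val=9 bits=0x9 at bit 6: 0x38ab6a40
slot (6b) val=15 bits=0xf at bit 0: 0x38ab6a4f
word = 0x38ab6a4f → big-endian bytes:
  [0]=0x38  [1]=0xab  [2]=0x6a  [3]=0x4f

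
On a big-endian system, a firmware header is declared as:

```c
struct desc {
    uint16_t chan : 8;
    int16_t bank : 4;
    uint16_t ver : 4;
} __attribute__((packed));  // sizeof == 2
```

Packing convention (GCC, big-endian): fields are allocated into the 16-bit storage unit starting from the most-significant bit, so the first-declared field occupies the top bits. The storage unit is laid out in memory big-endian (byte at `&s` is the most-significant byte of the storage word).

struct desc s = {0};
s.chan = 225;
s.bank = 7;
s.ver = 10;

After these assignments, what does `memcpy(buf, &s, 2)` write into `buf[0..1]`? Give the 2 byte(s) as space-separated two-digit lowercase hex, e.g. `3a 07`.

e1 7a

chan (8b) val=225 bits=0xe1 at bit 8: 0xe100
bank (4b) val=7 bits=0x7 at bit 4: 0xe170
ver (4b) val=10 bits=0xa at bit 0: 0xe17a
word = 0xe17a → big-endian bytes:
  [0]=0xe1  [1]=0x7a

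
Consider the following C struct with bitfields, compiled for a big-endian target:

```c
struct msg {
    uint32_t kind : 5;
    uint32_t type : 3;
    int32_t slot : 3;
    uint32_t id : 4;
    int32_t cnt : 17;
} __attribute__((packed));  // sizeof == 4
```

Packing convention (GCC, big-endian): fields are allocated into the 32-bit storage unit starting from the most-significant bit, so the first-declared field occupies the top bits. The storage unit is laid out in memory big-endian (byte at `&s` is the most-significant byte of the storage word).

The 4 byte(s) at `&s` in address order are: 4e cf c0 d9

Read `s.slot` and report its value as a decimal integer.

-2

[0]=0x4e [1]=0xcf [2]=0xc0 [3]=0xd9 (big-endian) → word 0x4ecfc0d9
kind:5 @ bit 27 → (0x4ecfc0d9>>27)&0x1f = 0x9
type:3 @ bit 24 → (0x4ecfc0d9>>24)&0x7 = 0x6
slot:3 @ bit 21 → (0x4ecfc0d9>>21)&0x7 = 0x6  ←
id:4 @ bit 17 → (0x4ecfc0d9>>17)&0xf = 0x7
cnt:17 @ bit 0 → (0x4ecfc0d9>>0)&0x1ffff = 0x1c0d9
slot signed 3b, MSB=1: 6 - 8 = -2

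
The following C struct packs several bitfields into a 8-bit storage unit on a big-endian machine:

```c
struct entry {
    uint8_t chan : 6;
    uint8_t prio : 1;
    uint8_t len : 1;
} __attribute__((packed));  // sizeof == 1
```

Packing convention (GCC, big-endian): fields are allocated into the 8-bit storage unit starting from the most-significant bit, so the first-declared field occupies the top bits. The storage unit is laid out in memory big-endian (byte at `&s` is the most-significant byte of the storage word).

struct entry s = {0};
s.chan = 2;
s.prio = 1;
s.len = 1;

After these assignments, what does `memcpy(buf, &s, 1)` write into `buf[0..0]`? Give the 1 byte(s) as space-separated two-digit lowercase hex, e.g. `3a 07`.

0b

chan (6b) val=2 bits=0x2 at bit 2: 0x08
prio (1b) val=1 bits=0x1 at bit 1: 0x0a
len (1b) val=1 bits=0x1 at bit 0: 0x0b
word = 0x0b → big-endian bytes:
  [0]=0x0b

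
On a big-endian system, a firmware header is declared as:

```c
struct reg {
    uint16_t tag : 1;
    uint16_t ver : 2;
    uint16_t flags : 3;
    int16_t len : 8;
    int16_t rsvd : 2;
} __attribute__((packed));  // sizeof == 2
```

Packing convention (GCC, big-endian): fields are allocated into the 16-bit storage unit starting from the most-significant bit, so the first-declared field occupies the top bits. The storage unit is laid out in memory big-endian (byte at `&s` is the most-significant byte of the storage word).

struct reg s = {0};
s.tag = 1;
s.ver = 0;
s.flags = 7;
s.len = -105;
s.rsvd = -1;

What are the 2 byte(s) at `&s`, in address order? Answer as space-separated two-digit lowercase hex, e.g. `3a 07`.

tag:1 = 1 → 0x1 << 15 → word 0x8000
ver:2 = 0 → 0x0 << 13 → word 0x8000
flags:3 = 7 → 0x7 << 10 → word 0x9c00
len:8 = -105 → 0x97 << 2 → word 0x9e5c
rsvd:2 = -1 → 0x3 << 0 → word 0x9e5f
word = 0x9e5f → big-endian bytes:
  [0]=0x9e  [1]=0x5f

9e 5f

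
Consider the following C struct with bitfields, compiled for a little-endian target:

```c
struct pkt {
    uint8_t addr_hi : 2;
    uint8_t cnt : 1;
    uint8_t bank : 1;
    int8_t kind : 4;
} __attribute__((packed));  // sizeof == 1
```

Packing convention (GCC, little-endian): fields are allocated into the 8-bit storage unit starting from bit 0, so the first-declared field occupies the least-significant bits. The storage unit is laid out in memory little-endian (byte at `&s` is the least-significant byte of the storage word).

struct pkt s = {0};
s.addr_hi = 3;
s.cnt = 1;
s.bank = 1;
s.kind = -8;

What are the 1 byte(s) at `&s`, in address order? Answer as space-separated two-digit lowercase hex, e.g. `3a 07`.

[0+:2] addr_hi=3 & 0x3 = 0x3; word=0x03
[2+:1] cnt=1 & 0x1 = 0x1; word=0x07
[3+:1] bank=1 & 0x1 = 0x1; word=0x0f
[4+:4] kind=-8 & 0xf = 0x8; word=0x8f
word = 0x8f → little-endian bytes:
  [0]=0x8f

8f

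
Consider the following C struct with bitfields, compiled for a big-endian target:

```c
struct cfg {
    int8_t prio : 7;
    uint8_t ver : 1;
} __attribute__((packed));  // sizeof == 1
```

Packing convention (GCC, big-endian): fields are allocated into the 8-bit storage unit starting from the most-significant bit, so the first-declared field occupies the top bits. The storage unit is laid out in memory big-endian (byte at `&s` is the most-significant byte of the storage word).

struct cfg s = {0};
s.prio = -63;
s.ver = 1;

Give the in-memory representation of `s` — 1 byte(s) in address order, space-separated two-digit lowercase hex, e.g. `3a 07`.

83

prio:7 = -63 → 0x41 << 1 → word 0x82
ver:1 = 1 → 0x1 << 0 → word 0x83
word = 0x83 → big-endian bytes:
  [0]=0x83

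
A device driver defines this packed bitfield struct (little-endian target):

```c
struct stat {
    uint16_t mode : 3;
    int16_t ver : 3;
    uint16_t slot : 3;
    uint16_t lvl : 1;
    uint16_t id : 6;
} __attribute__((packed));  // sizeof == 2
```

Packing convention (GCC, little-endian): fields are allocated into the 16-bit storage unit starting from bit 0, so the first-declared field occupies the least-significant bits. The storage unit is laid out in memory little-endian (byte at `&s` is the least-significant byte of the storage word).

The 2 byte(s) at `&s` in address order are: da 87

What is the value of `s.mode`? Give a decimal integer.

[0]=0xda [1]=0x87 (little-endian) → word 0x87da
mode [0+:3] = (word>>0) & 0x7 = 2  ←
ver [3+:3] = (word>>3) & 0x7 = 3
slot [6+:3] = (word>>6) & 0x7 = 7
lvl [9+:1] = (word>>9) & 0x1 = 1
id [10+:6] = (word>>10) & 0x3f = 33

2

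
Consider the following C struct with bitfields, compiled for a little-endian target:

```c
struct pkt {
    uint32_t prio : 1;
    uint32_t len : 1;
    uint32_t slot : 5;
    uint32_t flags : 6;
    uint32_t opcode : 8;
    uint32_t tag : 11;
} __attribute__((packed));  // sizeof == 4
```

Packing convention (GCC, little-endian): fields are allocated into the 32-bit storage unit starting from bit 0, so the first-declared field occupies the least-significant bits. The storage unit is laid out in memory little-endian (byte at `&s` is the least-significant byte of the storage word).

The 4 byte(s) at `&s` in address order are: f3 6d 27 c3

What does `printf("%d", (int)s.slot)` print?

28

[0]=0xf3 [1]=0x6d [2]=0x27 [3]=0xc3 (little-endian) → word 0xc3276df3
prio:1 @ bit 0 → (0xc3276df3>>0)&0x1 = 0x1
len:1 @ bit 1 → (0xc3276df3>>1)&0x1 = 0x1
slot:5 @ bit 2 → (0xc3276df3>>2)&0x1f = 0x1c  ←
flags:6 @ bit 7 → (0xc3276df3>>7)&0x3f = 0x1b
opcode:8 @ bit 13 → (0xc3276df3>>13)&0xff = 0x3b
tag:11 @ bit 21 → (0xc3276df3>>21)&0x7ff = 0x619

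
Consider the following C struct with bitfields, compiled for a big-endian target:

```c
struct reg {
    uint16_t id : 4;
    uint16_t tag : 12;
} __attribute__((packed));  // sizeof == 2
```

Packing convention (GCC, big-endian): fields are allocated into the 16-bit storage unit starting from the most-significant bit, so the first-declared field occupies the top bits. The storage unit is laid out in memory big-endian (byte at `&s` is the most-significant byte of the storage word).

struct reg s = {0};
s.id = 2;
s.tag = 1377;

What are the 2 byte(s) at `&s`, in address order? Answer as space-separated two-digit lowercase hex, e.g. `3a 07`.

[12+:4] id=2 & 0xf = 0x2; word=0x2000
[0+:12] tag=1377 & 0xfff = 0x561; word=0x2561
word = 0x2561 → big-endian bytes:
  [0]=0x25  [1]=0x61

25 61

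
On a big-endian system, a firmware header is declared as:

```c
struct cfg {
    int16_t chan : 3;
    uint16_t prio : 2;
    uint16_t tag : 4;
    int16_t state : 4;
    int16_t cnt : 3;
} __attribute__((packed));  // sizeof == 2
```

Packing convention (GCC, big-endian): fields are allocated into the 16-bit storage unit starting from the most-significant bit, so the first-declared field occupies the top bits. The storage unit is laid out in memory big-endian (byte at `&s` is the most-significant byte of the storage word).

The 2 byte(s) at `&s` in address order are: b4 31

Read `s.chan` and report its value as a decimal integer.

[0]=0xb4 [1]=0x31 (big-endian) → word 0xb431
chan [13+:3] = (word>>13) & 0x7 = 5  ←
prio [11+:2] = (word>>11) & 0x3 = 2
tag [7+:4] = (word>>7) & 0xf = 8
state [3+:4] = (word>>3) & 0xf = 6
cnt [0+:3] = (word>>0) & 0x7 = 1
chan signed 3b, MSB=1: 5 - 8 = -3

-3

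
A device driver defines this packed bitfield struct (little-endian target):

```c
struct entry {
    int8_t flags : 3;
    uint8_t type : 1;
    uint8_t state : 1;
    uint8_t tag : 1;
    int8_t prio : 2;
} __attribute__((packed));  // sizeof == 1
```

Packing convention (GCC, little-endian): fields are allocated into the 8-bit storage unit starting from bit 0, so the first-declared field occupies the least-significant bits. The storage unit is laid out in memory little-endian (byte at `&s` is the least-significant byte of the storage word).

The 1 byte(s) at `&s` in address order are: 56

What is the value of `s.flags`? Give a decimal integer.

-2

[0]=0x56 (little-endian) → word 0x56
flags [0+:3] = (word>>0) & 0x7 = 6  ←
type [3+:1] = (word>>3) & 0x1 = 0
state [4+:1] = (word>>4) & 0x1 = 1
tag [5+:1] = (word>>5) & 0x1 = 0
prio [6+:2] = (word>>6) & 0x3 = 1
flags signed 3b, MSB=1: 6 - 8 = -2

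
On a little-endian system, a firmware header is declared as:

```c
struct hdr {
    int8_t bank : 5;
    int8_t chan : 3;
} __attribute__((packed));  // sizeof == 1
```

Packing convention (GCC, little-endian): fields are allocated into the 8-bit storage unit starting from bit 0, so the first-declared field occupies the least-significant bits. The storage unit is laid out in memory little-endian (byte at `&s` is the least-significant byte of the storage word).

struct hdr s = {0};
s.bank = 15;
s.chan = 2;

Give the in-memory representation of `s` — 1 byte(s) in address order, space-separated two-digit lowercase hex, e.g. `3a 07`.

4f

[0+:5] bank=15 & 0x1f = 0xf; word=0x0f
[5+:3] chan=2 & 0x7 = 0x2; word=0x4f
word = 0x4f → little-endian bytes:
  [0]=0x4f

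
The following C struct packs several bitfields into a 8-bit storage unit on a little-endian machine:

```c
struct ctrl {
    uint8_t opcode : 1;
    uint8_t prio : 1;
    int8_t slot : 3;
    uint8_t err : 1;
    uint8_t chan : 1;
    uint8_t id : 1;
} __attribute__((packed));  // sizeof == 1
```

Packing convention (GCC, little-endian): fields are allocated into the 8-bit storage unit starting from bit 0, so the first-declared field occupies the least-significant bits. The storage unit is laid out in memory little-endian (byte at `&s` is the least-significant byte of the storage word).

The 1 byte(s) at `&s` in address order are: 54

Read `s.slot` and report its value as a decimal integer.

-3

[0]=0x54 (little-endian) → word 0x54
opcode [0+:1] = (word>>0) & 0x1 = 0
prio [1+:1] = (word>>1) & 0x1 = 0
slot [2+:3] = (word>>2) & 0x7 = 5  ←
err [5+:1] = (word>>5) & 0x1 = 0
chan [6+:1] = (word>>6) & 0x1 = 1
id [7+:1] = (word>>7) & 0x1 = 0
slot signed 3b, MSB=1: 5 - 8 = -3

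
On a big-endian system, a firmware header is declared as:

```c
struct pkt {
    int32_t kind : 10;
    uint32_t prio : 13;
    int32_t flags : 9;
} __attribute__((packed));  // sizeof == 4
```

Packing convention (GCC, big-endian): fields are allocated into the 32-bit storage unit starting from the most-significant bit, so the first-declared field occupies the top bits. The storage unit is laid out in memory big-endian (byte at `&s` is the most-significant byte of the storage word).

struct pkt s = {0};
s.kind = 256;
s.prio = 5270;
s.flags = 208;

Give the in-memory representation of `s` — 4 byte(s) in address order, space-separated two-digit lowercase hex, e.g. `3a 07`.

kind:10 = 256 → 0x100 << 22 → word 0x40000000
prio:13 = 5270 → 0x1496 << 9 → word 0x40292c00
flags:9 = 208 → 0xd0 << 0 → word 0x40292cd0
word = 0x40292cd0 → big-endian bytes:
  [0]=0x40  [1]=0x29  [2]=0x2c  [3]=0xd0

40 29 2c d0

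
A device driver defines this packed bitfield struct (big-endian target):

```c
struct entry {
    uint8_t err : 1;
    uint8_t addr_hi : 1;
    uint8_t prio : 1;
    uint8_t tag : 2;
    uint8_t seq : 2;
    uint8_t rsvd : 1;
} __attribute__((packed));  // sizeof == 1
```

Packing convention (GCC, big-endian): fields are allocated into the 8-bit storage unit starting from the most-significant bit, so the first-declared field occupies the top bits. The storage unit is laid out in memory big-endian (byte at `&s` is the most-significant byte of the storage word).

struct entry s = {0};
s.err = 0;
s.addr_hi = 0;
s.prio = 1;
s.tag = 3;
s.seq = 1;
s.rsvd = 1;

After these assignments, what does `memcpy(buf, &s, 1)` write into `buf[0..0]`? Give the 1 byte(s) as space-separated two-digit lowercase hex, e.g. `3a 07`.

err:1 = 0 → 0x0 << 7 → word 0x00
addr_hi:1 = 0 → 0x0 << 6 → word 0x00
prio:1 = 1 → 0x1 << 5 → word 0x20
tag:2 = 3 → 0x3 << 3 → word 0x38
seq:2 = 1 → 0x1 << 1 → word 0x3a
rsvd:1 = 1 → 0x1 << 0 → word 0x3b
word = 0x3b → big-endian bytes:
  [0]=0x3b

3b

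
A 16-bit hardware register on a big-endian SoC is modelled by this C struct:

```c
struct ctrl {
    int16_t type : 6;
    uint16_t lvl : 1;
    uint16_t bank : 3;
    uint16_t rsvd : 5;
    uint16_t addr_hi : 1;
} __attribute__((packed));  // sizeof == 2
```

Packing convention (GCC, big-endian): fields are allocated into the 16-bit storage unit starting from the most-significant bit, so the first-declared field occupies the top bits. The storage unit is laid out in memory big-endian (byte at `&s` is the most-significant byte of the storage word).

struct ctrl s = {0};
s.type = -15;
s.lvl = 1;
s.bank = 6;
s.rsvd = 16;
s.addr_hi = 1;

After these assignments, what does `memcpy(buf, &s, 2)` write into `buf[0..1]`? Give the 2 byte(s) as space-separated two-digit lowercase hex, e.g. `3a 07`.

type:6 = -15 → 0x31 << 10 → word 0xc400
lvl:1 = 1 → 0x1 << 9 → word 0xc600
bank:3 = 6 → 0x6 << 6 → word 0xc780
rsvd:5 = 16 → 0x10 << 1 → word 0xc7a0
addr_hi:1 = 1 → 0x1 << 0 → word 0xc7a1
word = 0xc7a1 → big-endian bytes:
  [0]=0xc7  [1]=0xa1

c7 a1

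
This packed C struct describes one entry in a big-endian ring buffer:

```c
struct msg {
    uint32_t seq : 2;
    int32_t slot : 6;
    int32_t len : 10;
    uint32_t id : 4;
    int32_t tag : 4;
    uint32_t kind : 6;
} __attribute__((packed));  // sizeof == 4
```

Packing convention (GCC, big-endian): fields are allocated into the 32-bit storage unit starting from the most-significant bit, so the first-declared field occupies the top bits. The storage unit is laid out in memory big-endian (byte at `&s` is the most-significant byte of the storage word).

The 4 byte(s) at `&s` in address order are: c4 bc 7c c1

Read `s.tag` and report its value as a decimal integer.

3

[0]=0xc4 [1]=0xbc [2]=0x7c [3]=0xc1 (big-endian) → word 0xc4bc7cc1
seq:2 @ bit 30 → (0xc4bc7cc1>>30)&0x3 = 0x3
slot:6 @ bit 24 → (0xc4bc7cc1>>24)&0x3f = 0x4
len:10 @ bit 14 → (0xc4bc7cc1>>14)&0x3ff = 0x2f1
id:4 @ bit 10 → (0xc4bc7cc1>>10)&0xf = 0xf
tag:4 @ bit 6 → (0xc4bc7cc1>>6)&0xf = 0x3  ←
kind:6 @ bit 0 → (0xc4bc7cc1>>0)&0x3f = 0x1
tag signed 4b, MSB=0: value = 3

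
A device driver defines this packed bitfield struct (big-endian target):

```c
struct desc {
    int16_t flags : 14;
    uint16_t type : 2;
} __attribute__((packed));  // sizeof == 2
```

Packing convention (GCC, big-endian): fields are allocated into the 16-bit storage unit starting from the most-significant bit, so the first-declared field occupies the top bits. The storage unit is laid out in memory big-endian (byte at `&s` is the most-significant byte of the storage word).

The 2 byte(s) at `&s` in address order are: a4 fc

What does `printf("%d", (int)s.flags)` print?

-5825

[0]=0xa4 [1]=0xfc (big-endian) → word 0xa4fc
flags:14 @ bit 2 → (0xa4fc>>2)&0x3fff = 0x293f  ←
type:2 @ bit 0 → (0xa4fc>>0)&0x3 = 0x0
flags signed 14b, MSB=1: 10559 - 16384 = -5825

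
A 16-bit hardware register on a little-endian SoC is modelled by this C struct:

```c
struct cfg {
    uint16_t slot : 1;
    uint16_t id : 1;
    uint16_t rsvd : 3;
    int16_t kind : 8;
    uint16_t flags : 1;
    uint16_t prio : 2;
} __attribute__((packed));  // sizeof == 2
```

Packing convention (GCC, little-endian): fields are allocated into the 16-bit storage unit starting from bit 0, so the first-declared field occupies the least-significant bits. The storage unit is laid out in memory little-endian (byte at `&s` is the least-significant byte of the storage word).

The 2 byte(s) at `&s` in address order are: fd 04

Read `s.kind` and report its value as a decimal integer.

[0]=0xfd [1]=0x04 (little-endian) → word 0x04fd
slot:1 @ bit 0 → (0x04fd>>0)&0x1 = 0x1
id:1 @ bit 1 → (0x04fd>>1)&0x1 = 0x0
rsvd:3 @ bit 2 → (0x04fd>>2)&0x7 = 0x7
kind:8 @ bit 5 → (0x04fd>>5)&0xff = 0x27  ←
flags:1 @ bit 13 → (0x04fd>>13)&0x1 = 0x0
prio:2 @ bit 14 → (0x04fd>>14)&0x3 = 0x0
kind signed 8b, MSB=0: value = 39

39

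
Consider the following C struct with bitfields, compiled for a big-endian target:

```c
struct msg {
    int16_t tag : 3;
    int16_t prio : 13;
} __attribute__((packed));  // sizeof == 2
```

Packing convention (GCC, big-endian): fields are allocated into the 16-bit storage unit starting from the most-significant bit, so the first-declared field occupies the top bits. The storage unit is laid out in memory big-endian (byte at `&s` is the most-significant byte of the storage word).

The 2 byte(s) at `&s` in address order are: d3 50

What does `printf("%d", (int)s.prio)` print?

-3248

[0]=0xd3 [1]=0x50 (big-endian) → word 0xd350
tag [13+:3] = (word>>13) & 0x7 = 6
prio [0+:13] = (word>>0) & 0x1fff = 4944  ←
prio signed 13b, MSB=1: 4944 - 8192 = -3248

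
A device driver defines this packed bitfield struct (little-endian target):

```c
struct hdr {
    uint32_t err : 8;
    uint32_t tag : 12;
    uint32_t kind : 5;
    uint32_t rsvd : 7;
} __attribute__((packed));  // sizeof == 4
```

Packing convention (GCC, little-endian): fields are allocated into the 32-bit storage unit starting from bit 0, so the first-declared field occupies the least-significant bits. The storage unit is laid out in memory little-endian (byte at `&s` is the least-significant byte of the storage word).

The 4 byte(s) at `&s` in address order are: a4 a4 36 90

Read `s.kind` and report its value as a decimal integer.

[0]=0xa4 [1]=0xa4 [2]=0x36 [3]=0x90 (little-endian) → word 0x9036a4a4
err [0+:8] = (word>>0) & 0xff = 164
tag [8+:12] = (word>>8) & 0xfff = 1700
kind [20+:5] = (word>>20) & 0x1f = 3  ←
rsvd [25+:7] = (word>>25) & 0x7f = 72

3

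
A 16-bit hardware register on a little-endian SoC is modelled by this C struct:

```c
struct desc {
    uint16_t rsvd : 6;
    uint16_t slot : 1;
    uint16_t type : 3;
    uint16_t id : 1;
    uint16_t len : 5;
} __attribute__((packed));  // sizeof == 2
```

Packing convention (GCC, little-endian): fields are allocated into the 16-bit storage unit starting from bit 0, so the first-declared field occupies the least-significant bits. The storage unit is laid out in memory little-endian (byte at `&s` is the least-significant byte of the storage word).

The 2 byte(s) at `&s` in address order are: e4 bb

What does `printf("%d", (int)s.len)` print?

[0]=0xe4 [1]=0xbb (little-endian) → word 0xbbe4
rsvd [0+:6] = (word>>0) & 0x3f = 36
slot [6+:1] = (word>>6) & 0x1 = 1
type [7+:3] = (word>>7) & 0x7 = 7
id [10+:1] = (word>>10) & 0x1 = 0
len [11+:5] = (word>>11) & 0x1f = 23  ←

23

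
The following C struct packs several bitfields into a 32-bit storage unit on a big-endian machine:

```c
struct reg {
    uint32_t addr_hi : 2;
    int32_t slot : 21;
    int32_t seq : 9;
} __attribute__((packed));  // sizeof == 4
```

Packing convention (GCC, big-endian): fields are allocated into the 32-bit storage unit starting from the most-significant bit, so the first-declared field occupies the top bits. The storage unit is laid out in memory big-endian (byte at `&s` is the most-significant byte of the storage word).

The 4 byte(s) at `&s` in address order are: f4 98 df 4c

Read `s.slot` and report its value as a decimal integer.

[0]=0xf4 [1]=0x98 [2]=0xdf [3]=0x4c (big-endian) → word 0xf498df4c
addr_hi:2 @ bit 30 → (0xf498df4c>>30)&0x3 = 0x3
slot:21 @ bit 9 → (0xf498df4c>>9)&0x1fffff = 0x1a4c6f  ←
seq:9 @ bit 0 → (0xf498df4c>>0)&0x1ff = 0x14c
slot signed 21b, MSB=1: 1723503 - 2097152 = -373649

-373649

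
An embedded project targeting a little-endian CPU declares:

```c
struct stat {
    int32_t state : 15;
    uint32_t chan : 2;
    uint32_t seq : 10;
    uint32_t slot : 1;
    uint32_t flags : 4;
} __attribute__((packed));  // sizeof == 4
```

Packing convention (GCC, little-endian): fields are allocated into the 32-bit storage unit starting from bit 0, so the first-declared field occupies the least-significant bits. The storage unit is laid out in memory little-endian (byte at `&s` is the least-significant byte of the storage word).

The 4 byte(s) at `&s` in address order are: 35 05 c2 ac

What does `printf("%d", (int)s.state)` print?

[0]=0x35 [1]=0x05 [2]=0xc2 [3]=0xac (little-endian) → word 0xacc20535
state:15 @ bit 0 → (0xacc20535>>0)&0x7fff = 0x535  ←
chan:2 @ bit 15 → (0xacc20535>>15)&0x3 = 0x0
seq:10 @ bit 17 → (0xacc20535>>17)&0x3ff = 0x261
slot:1 @ bit 27 → (0xacc20535>>27)&0x1 = 0x1
flags:4 @ bit 28 → (0xacc20535>>28)&0xf = 0xa
state signed 15b, MSB=0: value = 1333

1333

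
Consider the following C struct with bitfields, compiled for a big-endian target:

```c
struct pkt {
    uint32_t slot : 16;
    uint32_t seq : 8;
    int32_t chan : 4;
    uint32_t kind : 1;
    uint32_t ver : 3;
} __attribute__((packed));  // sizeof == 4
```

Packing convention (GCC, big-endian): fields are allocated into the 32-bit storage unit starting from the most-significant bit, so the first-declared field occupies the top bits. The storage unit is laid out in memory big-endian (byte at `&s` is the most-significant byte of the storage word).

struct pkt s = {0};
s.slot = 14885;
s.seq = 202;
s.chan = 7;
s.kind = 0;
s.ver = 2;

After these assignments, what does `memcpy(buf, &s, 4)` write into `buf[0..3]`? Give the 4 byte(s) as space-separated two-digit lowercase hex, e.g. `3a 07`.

slot:16 = 14885 → 0x3a25 << 16 → word 0x3a250000
seq:8 = 202 → 0xca << 8 → word 0x3a25ca00
chan:4 = 7 → 0x7 << 4 → word 0x3a25ca70
kind:1 = 0 → 0x0 << 3 → word 0x3a25ca70
ver:3 = 2 → 0x2 << 0 → word 0x3a25ca72
word = 0x3a25ca72 → big-endian bytes:
  [0]=0x3a  [1]=0x25  [2]=0xca  [3]=0x72

3a 25 ca 72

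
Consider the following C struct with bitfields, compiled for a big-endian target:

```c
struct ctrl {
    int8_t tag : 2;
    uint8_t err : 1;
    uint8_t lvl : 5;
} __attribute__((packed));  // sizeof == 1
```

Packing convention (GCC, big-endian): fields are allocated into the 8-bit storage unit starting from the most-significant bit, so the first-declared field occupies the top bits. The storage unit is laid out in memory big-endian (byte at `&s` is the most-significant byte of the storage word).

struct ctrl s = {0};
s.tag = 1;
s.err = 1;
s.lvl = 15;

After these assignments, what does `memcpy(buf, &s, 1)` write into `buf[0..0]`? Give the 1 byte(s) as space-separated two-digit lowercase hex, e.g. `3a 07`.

6f

[6+:2] tag=1 & 0x3 = 0x1; word=0x40
[5+:1] err=1 & 0x1 = 0x1; word=0x60
[0+:5] lvl=15 & 0x1f = 0xf; word=0x6f
word = 0x6f → big-endian bytes:
  [0]=0x6f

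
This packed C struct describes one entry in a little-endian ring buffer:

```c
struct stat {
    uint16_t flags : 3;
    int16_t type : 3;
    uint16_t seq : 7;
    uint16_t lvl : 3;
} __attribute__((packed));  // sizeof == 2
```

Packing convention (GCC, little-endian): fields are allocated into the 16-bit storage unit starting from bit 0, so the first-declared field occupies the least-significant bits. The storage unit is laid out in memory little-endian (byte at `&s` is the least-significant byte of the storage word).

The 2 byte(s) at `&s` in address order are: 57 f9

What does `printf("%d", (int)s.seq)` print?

101

[0]=0x57 [1]=0xf9 (little-endian) → word 0xf957
flags [0+:3] = (word>>0) & 0x7 = 7
type [3+:3] = (word>>3) & 0x7 = 2
seq [6+:7] = (word>>6) & 0x7f = 101  ←
lvl [13+:3] = (word>>13) & 0x7 = 7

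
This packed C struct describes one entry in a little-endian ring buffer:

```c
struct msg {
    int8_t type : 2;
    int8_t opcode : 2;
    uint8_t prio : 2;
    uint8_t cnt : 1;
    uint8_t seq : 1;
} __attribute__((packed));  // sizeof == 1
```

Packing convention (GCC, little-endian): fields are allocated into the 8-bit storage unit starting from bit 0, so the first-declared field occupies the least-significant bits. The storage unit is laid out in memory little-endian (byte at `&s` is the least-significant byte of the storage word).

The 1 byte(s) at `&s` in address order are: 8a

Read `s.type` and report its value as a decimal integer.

-2

[0]=0x8a (little-endian) → word 0x8a
type:2 @ bit 0 → (0x8a>>0)&0x3 = 0x2  ←
opcode:2 @ bit 2 → (0x8a>>2)&0x3 = 0x2
prio:2 @ bit 4 → (0x8a>>4)&0x3 = 0x0
cnt:1 @ bit 6 → (0x8a>>6)&0x1 = 0x0
seq:1 @ bit 7 → (0x8a>>7)&0x1 = 0x1
type signed 2b, MSB=1: 2 - 4 = -2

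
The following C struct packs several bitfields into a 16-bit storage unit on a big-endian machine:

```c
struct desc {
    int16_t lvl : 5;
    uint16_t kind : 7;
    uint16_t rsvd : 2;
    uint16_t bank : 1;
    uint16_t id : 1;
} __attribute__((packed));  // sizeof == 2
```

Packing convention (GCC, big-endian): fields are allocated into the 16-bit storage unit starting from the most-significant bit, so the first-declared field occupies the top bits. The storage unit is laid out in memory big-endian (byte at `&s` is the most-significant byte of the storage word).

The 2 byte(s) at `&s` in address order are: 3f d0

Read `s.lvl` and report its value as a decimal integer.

[0]=0x3f [1]=0xd0 (big-endian) → word 0x3fd0
lvl:5 @ bit 11 → (0x3fd0>>11)&0x1f = 0x7  ←
kind:7 @ bit 4 → (0x3fd0>>4)&0x7f = 0x7d
rsvd:2 @ bit 2 → (0x3fd0>>2)&0x3 = 0x0
bank:1 @ bit 1 → (0x3fd0>>1)&0x1 = 0x0
id:1 @ bit 0 → (0x3fd0>>0)&0x1 = 0x0
lvl signed 5b, MSB=0: value = 7

7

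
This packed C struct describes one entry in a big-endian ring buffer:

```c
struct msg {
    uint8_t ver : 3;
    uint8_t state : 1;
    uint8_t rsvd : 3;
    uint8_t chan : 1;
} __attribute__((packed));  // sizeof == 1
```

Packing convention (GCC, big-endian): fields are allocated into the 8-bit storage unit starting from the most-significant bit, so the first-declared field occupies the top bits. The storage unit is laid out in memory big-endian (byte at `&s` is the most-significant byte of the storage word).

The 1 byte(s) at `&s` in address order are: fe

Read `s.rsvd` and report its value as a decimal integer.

[0]=0xfe (big-endian) → word 0xfe
ver:3 @ bit 5 → (0xfe>>5)&0x7 = 0x7
state:1 @ bit 4 → (0xfe>>4)&0x1 = 0x1
rsvd:3 @ bit 1 → (0xfe>>1)&0x7 = 0x7  ←
chan:1 @ bit 0 → (0xfe>>0)&0x1 = 0x0

7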